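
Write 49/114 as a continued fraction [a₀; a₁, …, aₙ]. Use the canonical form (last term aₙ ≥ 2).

49 = 0*114 + 49
114 = 2*49 + 16
49 = 3*16 + 1
16 = 16*1 + 0  (stop)
So 49/114 = [0; 2, 3, 16].

[0; 2, 3, 16]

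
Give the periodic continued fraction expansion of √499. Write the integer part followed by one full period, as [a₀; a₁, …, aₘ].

[22; 2, 1, 21, 1, 2, 44]

a₀ = ⌊√499⌋ = 22.
With m₀=0, d₀=1 and mₖ₊₁ = dₖaₖ − mₖ, dₖ₊₁ = (n − mₖ₊₁²)/dₖ, aₖ₊₁ = ⌊(a₀+mₖ₊₁)/dₖ₊₁⌋:
  k=1: m=22, d=15, a=2
  k=2: m=8, d=29, a=1
  k=3: m=21, d=2, a=21
  k=4: m=21, d=29, a=1
  k=5: m=8, d=15, a=2
  k=6: m=22, d=1, a=44
d=1 and a=2a₀=44 at k=6, so the next step gives (m, d) = (22, 15) again — its k=1 value — and the period has length 6.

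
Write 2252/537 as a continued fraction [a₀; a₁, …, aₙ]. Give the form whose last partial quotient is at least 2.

2252 = 4*537 + 104
537 = 5*104 + 17
104 = 6*17 + 2
17 = 8*2 + 1
2 = 2*1 + 0  (stop)
So 2252/537 = [4; 5, 6, 8, 2].

[4; 5, 6, 8, 2]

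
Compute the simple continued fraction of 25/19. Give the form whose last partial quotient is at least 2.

[1; 3, 6]

25 = 1·19 + 6
19 = 3·6 + 1
6 = 6·1 + 0  (stop)
So 25/19 = [1; 3, 6].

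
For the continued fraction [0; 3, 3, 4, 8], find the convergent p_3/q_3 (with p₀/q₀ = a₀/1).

13/43

Using pₖ = aₖpₖ₋₁ + pₖ₋₂, qₖ = aₖqₖ₋₁ + qₖ₋₂ (with p₋₁=1, p₋₂=0, q₋₁=0, q₋₂=1):
  k=0: a=0, p=0, q=1
  k=1: a=3, p=1, q=3
  k=2: a=3, p=3, q=10
  k=3: a=4, p=13, q=43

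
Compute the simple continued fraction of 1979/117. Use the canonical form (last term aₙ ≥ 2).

1979 = 16×117 + 107
117 = 1×107 + 10
107 = 10×10 + 7
10 = 1×7 + 3
7 = 2×3 + 1
3 = 3×1 + 0  (stop)
So 1979/117 = [16; 1, 10, 1, 2, 3].

[16; 1, 10, 1, 2, 3]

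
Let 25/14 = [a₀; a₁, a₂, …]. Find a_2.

25 = 1·14 + 11   →  a_0 = 1
14 = 1·11 + 3   →  a_1 = 1
11 = 3·3 + 2   →  a_2 = 3

3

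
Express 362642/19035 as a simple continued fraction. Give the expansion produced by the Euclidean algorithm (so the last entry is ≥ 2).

[19; 19, 2, 14, 3, 3, 3]

362642 = 19*19035 + 977
19035 = 19*977 + 472
977 = 2*472 + 33
472 = 14*33 + 10
33 = 3*10 + 3
10 = 3*3 + 1
3 = 3*1 + 0  (stop)
So 362642/19035 = [19; 19, 2, 14, 3, 3, 3].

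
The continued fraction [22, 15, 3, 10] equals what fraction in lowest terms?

Fold from the inside: start with 10/1.
  3 + 1/10 = 31/10
  15 + 10/31 = 475/31
  22 + 31/475 = 10481/475

10481/475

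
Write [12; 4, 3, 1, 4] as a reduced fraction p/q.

991/81

Fold from the inside: start with 4/1.
  1 + 1/4 = 5/4
  3 + 4/5 = 19/5
  4 + 5/19 = 81/19
  12 + 19/81 = 991/81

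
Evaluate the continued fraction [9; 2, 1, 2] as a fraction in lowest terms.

75/8

Fold from the inside: start with 2/1.
  1 + 1/2 = 3/2
  2 + 2/3 = 8/3
  9 + 3/8 = 75/8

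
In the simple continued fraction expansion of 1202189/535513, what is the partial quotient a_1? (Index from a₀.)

4

1202189 = 2·535513 + 131163   →  a_0 = 2
535513 = 4·131163 + 10861   →  a_1 = 4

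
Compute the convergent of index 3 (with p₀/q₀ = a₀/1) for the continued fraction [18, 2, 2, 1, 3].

129/7

Using pₖ = aₖpₖ₋₁ + pₖ₋₂, qₖ = aₖqₖ₋₁ + qₖ₋₂ (with p₋₁=1, p₋₂=0, q₋₁=0, q₋₂=1):
  k=0: a=18, p=18, q=1
  k=1: a=2, p=37, q=2
  k=2: a=2, p=92, q=5
  k=3: a=1, p=129, q=7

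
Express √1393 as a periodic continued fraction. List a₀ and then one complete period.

a₀ = ⌊√1393⌋ = 37.

[37; 3, 10, 3, 74]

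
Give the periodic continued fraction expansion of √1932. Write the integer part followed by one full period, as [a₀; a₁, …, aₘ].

[43; 1, 20, 1, 86]

a₀ = ⌊√1932⌋ = 43.
With m₀=0, d₀=1 and mₖ₊₁ = dₖaₖ − mₖ, dₖ₊₁ = (n − mₖ₊₁²)/dₖ, aₖ₊₁ = ⌊(a₀+mₖ₊₁)/dₖ₊₁⌋:
  k=1: m=43, d=83, a=1
  k=2: m=40, d=4, a=20
  k=3: m=40, d=83, a=1
  k=4: m=43, d=1, a=86
d=1 and a=2a₀=86 at k=4, so the next step gives (m, d) = (43, 83) again — its k=1 value — and the period has length 4.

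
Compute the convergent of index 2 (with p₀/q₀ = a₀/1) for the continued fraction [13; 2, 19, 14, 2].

526/39

Using pₖ = aₖpₖ₋₁ + pₖ₋₂, qₖ = aₖqₖ₋₁ + qₖ₋₂ (with p₋₁=1, p₋₂=0, q₋₁=0, q₋₂=1):
  k=0: a=13, p=13, q=1
  k=1: a=2, p=27, q=2
  k=2: a=19, p=526, q=39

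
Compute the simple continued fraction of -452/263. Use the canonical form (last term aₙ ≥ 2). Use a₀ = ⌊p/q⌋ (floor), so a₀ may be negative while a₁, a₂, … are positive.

[-2; 3, 1, 1, 4, 8]

-452 = -2·263 + 74
263 = 3·74 + 41
74 = 1·41 + 33
41 = 1·33 + 8
33 = 4·8 + 1
8 = 8·1 + 0  (stop)
So -452/263 = [-2; 3, 1, 1, 4, 8].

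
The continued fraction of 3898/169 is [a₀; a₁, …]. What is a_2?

3898 = 23·169 + 11   →  a_0 = 23
169 = 15·11 + 4   →  a_1 = 15
11 = 2·4 + 3   →  a_2 = 2

2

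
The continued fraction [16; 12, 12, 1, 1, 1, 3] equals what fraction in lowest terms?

27003/1679

Fold from the inside: start with 3/1.
  1 + 1/3 = 4/3
  1 + 3/4 = 7/4
  1 + 4/7 = 11/7
  12 + 7/11 = 139/11
  12 + 11/139 = 1679/139
  16 + 139/1679 = 27003/1679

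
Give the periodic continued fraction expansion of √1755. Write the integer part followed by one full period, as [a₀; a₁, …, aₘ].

a₀ = ⌊√1755⌋ = 41.

[41; 1, 8, 3, 8, 1, 82]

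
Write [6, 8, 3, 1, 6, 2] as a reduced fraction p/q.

Fold from the inside: start with 2/1.
  6 + 1/2 = 13/2
  1 + 2/13 = 15/13
  3 + 13/15 = 58/15
  8 + 15/58 = 479/58
  6 + 58/479 = 2932/479

2932/479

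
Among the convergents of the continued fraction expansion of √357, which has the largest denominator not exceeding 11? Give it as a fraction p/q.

√357 = [18; 1, 8, 2, 8, 1, 36, …] (period length 6).
Convergents:
  p_0/q_0 = 18/1
  p_1/q_1 = 19/1
  p_2/q_2 = 170/9
  p_3/q_3 = 359/19
q_2 = 9 ≤ 11 < 19 = q_3, so the answer is 170/9.

170/9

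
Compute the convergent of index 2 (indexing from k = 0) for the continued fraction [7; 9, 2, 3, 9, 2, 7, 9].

135/19

Using pₖ = aₖpₖ₋₁ + pₖ₋₂, qₖ = aₖqₖ₋₁ + qₖ₋₂ (with p₋₁=1, p₋₂=0, q₋₁=0, q₋₂=1):
  k=0: a=7, p=7, q=1
  k=1: a=9, p=64, q=9
  k=2: a=2, p=135, q=19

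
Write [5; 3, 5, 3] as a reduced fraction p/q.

271/51

Fold from the inside: start with 3/1.
  5 + 1/3 = 16/3
  3 + 3/16 = 51/16
  5 + 16/51 = 271/51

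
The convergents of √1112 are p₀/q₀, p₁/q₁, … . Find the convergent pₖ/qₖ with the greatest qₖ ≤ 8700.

√1112 = [33; 2, 1, 7, 1, 2, 66, …] (period length 6).
Convergents:
  p_0/q_0 = 33/1
  p_1/q_1 = 67/2
  p_2/q_2 = 100/3
  p_3/q_3 = 767/23
  p_4/q_4 = 867/26
  p_5/q_5 = 2501/75
  p_6/q_6 = 165933/4976
  p_7/q_7 = 334367/10027
q_6 = 4976 ≤ 8700 < 10027 = q_7, so the answer is 165933/4976.

165933/4976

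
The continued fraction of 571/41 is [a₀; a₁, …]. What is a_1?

571 = 13·41 + 38   →  a_0 = 13
41 = 1·38 + 3   →  a_1 = 1

1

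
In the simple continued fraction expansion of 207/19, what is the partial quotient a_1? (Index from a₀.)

207 = 10·19 + 17   →  a_0 = 10
19 = 1·17 + 2   →  a_1 = 1

1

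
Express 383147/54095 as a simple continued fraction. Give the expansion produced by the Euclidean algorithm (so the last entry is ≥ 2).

383147 = 7*54095 + 4482
54095 = 12*4482 + 311
4482 = 14*311 + 128
311 = 2*128 + 55
128 = 2*55 + 18
55 = 3*18 + 1
18 = 18*1 + 0  (stop)
So 383147/54095 = [7; 12, 14, 2, 2, 3, 18].

[7; 12, 14, 2, 2, 3, 18]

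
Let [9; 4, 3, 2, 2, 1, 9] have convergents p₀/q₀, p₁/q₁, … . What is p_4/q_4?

Using pₖ = aₖpₖ₋₁ + pₖ₋₂, qₖ = aₖqₖ₋₁ + qₖ₋₂ (with p₋₁=1, p₋₂=0, q₋₁=0, q₋₂=1):
  k=0: a=9, p=9, q=1
  k=1: a=4, p=37, q=4
  k=2: a=3, p=120, q=13
  k=3: a=2, p=277, q=30
  k=4: a=2, p=674, q=73

674/73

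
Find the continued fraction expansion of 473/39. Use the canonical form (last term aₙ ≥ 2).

[12; 7, 1, 4]

473 = 12×39 + 5
39 = 7×5 + 4
5 = 1×4 + 1
4 = 4×1 + 0  (stop)
So 473/39 = [12; 7, 1, 4].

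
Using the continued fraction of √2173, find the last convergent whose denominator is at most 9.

373/8

√2173 = [46; 1, 1, 1, 1, 1, 1, 92, …] (period length 7).
Convergents:
  p_0/q_0 = 46/1
  p_1/q_1 = 47/1
  p_2/q_2 = 93/2
  p_3/q_3 = 140/3
  p_4/q_4 = 233/5
  p_5/q_5 = 373/8
  p_6/q_6 = 606/13
q_5 = 8 ≤ 9 < 13 = q_6, so the answer is 373/8.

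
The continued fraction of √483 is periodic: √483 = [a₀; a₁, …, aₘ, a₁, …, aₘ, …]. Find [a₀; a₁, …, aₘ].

a₀ = ⌊√483⌋ = 21.
With m₀=0, d₀=1 and mₖ₊₁ = dₖaₖ − mₖ, dₖ₊₁ = (n − mₖ₊₁²)/dₖ, aₖ₊₁ = ⌊(a₀+mₖ₊₁)/dₖ₊₁⌋:
  k=1: m=21, d=42, a=1
  k=2: m=21, d=1, a=42
d=1 and a=2a₀=42 at k=2, so the next step gives (m, d) = (21, 42) again — its k=1 value — and the period has length 2.

[21; 1, 42]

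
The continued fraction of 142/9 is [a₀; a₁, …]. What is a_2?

142 = 15·9 + 7   →  a_0 = 15
9 = 1·7 + 2   →  a_1 = 1
7 = 3·2 + 1   →  a_2 = 3

3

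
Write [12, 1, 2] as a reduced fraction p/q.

38/3

Using pₖ = aₖpₖ₋₁ + pₖ₋₂ and qₖ = aₖqₖ₋₁ + qₖ₋₂:
  k=0: a=12, p=12, q=1
  k=1: a=1, p=13, q=1
  k=2: a=2, p=38, q=3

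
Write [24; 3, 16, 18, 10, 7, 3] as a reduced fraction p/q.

4827191/198433

Using pₖ = aₖpₖ₋₁ + pₖ₋₂ and qₖ = aₖqₖ₋₁ + qₖ₋₂:
  k=0: a=24, p=24, q=1
  k=1: a=3, p=73, q=3
  k=2: a=16, p=1192, q=49
  k=3: a=18, p=21529, q=885
  k=4: a=10, p=216482, q=8899
  k=5: a=7, p=1536903, q=63178
  k=6: a=3, p=4827191, q=198433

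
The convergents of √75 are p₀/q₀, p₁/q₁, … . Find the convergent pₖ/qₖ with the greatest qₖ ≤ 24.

√75 = [8; 1, 1, 1, 16, …] (period length 4).
Convergents:
  p_0/q_0 = 8/1
  p_1/q_1 = 9/1
  p_2/q_2 = 17/2
  p_3/q_3 = 26/3
  p_4/q_4 = 433/50
q_3 = 3 ≤ 24 < 50 = q_4, so the answer is 26/3.

26/3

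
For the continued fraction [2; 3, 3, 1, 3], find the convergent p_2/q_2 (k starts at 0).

Using pₖ = aₖpₖ₋₁ + pₖ₋₂, qₖ = aₖqₖ₋₁ + qₖ₋₂ (with p₋₁=1, p₋₂=0, q₋₁=0, q₋₂=1):
  k=0: a=2, p=2, q=1
  k=1: a=3, p=7, q=3
  k=2: a=3, p=23, q=10

23/10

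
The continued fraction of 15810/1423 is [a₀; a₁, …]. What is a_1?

9

15810 = 11·1423 + 157   →  a_0 = 11
1423 = 9·157 + 10   →  a_1 = 9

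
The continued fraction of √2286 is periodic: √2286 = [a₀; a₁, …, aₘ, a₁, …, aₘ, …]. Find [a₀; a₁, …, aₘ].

[47; 1, 4, 3, 10, 3, 4, 1, 94]

a₀ = ⌊√2286⌋ = 47.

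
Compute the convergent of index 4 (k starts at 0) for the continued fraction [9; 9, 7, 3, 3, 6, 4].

Using pₖ = aₖpₖ₋₁ + pₖ₋₂, qₖ = aₖqₖ₋₁ + qₖ₋₂ (with p₋₁=1, p₋₂=0, q₋₁=0, q₋₂=1):
  k=0: a=9, p=9, q=1
  k=1: a=9, p=82, q=9
  k=2: a=7, p=583, q=64
  k=3: a=3, p=1831, q=201
  k=4: a=3, p=6076, q=667

6076/667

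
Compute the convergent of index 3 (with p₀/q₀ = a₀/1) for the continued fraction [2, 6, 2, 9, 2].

265/123

Using pₖ = aₖpₖ₋₁ + pₖ₋₂, qₖ = aₖqₖ₋₁ + qₖ₋₂ (with p₋₁=1, p₋₂=0, q₋₁=0, q₋₂=1):
  k=0: a=2, p=2, q=1
  k=1: a=6, p=13, q=6
  k=2: a=2, p=28, q=13
  k=3: a=9, p=265, q=123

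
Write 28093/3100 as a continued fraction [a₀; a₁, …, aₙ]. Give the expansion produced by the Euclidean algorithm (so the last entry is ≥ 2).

28093 = 9*3100 + 193
3100 = 16*193 + 12
193 = 16*12 + 1
12 = 12*1 + 0  (stop)
So 28093/3100 = [9; 16, 16, 12].

[9; 16, 16, 12]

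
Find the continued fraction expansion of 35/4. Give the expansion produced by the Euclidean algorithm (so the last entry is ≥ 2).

[8; 1, 3]

35 = 8*4 + 3
4 = 1*3 + 1
3 = 3*1 + 0  (stop)
So 35/4 = [8; 1, 3].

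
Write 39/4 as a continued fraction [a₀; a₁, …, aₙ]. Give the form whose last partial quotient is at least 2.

[9; 1, 3]

39 = 9·4 + 3
4 = 1·3 + 1
3 = 3·1 + 0  (stop)
So 39/4 = [9; 1, 3].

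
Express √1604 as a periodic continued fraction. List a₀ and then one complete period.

a₀ = ⌊√1604⌋ = 40.

[40; 20, 80]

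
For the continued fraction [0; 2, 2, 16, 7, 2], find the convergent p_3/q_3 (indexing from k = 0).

33/82

Using pₖ = aₖpₖ₋₁ + pₖ₋₂, qₖ = aₖqₖ₋₁ + qₖ₋₂ (with p₋₁=1, p₋₂=0, q₋₁=0, q₋₂=1):
  k=0: a=0, p=0, q=1
  k=1: a=2, p=1, q=2
  k=2: a=2, p=2, q=5
  k=3: a=16, p=33, q=82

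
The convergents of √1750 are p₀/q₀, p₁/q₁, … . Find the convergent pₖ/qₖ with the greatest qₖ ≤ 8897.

126001/3012

√1750 = [41; 1, 4, 1, 82, …] (period length 4).
Convergents:
  p_0/q_0 = 41/1
  p_1/q_1 = 42/1
  p_2/q_2 = 209/5
  p_3/q_3 = 251/6
  p_4/q_4 = 20791/497
  p_5/q_5 = 21042/503
  p_6/q_6 = 104959/2509
  p_7/q_7 = 126001/3012
  p_8/q_8 = 10437041/249493
q_7 = 3012 ≤ 8897 < 249493 = q_8, so the answer is 126001/3012.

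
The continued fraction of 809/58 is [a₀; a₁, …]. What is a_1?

1

809 = 13·58 + 55   →  a_0 = 13
58 = 1·55 + 3   →  a_1 = 1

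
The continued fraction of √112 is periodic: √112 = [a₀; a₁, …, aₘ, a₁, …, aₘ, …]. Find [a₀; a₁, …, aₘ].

[10; 1, 1, 2, 1, 1, 20]

a₀ = ⌊√112⌋ = 10.
With m₀=0, d₀=1 and mₖ₊₁ = dₖaₖ − mₖ, dₖ₊₁ = (n − mₖ₊₁²)/dₖ, aₖ₊₁ = ⌊(a₀+mₖ₊₁)/dₖ₊₁⌋:
  k=1: m=10, d=12, a=1
  k=2: m=2, d=9, a=1
  k=3: m=7, d=7, a=2
  k=4: m=7, d=9, a=1
  k=5: m=2, d=12, a=1
  k=6: m=10, d=1, a=20
d=1 and a=2a₀=20 at k=6, so the next step gives (m, d) = (10, 12) again — its k=1 value — and the period has length 6.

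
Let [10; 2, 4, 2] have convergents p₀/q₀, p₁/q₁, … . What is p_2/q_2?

94/9

Using pₖ = aₖpₖ₋₁ + pₖ₋₂, qₖ = aₖqₖ₋₁ + qₖ₋₂ (with p₋₁=1, p₋₂=0, q₋₁=0, q₋₂=1):
  k=0: a=10, p=10, q=1
  k=1: a=2, p=21, q=2
  k=2: a=4, p=94, q=9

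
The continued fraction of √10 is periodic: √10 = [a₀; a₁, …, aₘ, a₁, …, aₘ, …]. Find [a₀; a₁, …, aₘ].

a₀ = ⌊√10⌋ = 3.
With m₀=0, d₀=1 and mₖ₊₁ = dₖaₖ − mₖ, dₖ₊₁ = (n − mₖ₊₁²)/dₖ, aₖ₊₁ = ⌊(a₀+mₖ₊₁)/dₖ₊₁⌋:
  k=1: m=3, d=1, a=6
d=1 and a=2a₀=6 at k=1, so the next step gives (m, d) = (3, 1) again — its k=1 value — and the period has length 1.

[3; 6]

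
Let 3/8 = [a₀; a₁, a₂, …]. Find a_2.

3 = 0·8 + 3   →  a_0 = 0
8 = 2·3 + 2   →  a_1 = 2
3 = 1·2 + 1   →  a_2 = 1

1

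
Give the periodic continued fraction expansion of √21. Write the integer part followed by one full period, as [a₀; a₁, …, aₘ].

[4; 1, 1, 2, 1, 1, 8]

a₀ = ⌊√21⌋ = 4.
With m₀=0, d₀=1 and mₖ₊₁ = dₖaₖ − mₖ, dₖ₊₁ = (n − mₖ₊₁²)/dₖ, aₖ₊₁ = ⌊(a₀+mₖ₊₁)/dₖ₊₁⌋:
  k=1: m=4, d=5, a=1
  k=2: m=1, d=4, a=1
  k=3: m=3, d=3, a=2
  k=4: m=3, d=4, a=1
  k=5: m=1, d=5, a=1
  k=6: m=4, d=1, a=8
d=1 and a=2a₀=8 at k=6, so the next step gives (m, d) = (4, 5) again — its k=1 value — and the period has length 6.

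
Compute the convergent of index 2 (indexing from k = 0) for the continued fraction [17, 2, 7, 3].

Using pₖ = aₖpₖ₋₁ + pₖ₋₂, qₖ = aₖqₖ₋₁ + qₖ₋₂ (with p₋₁=1, p₋₂=0, q₋₁=0, q₋₂=1):
  k=0: a=17, p=17, q=1
  k=1: a=2, p=35, q=2
  k=2: a=7, p=262, q=15

262/15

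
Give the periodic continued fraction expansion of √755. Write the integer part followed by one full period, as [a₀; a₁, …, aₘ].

a₀ = ⌊√755⌋ = 27.
With m₀=0, d₀=1 and mₖ₊₁ = dₖaₖ − mₖ, dₖ₊₁ = (n − mₖ₊₁²)/dₖ, aₖ₊₁ = ⌊(a₀+mₖ₊₁)/dₖ₊₁⌋:
  k=1: m=27, d=26, a=2
  k=2: m=25, d=5, a=10
  k=3: m=25, d=26, a=2
  k=4: m=27, d=1, a=54
d=1 and a=2a₀=54 at k=4, so the next step gives (m, d) = (27, 26) again — its k=1 value — and the period has length 4.

[27; 2, 10, 2, 54]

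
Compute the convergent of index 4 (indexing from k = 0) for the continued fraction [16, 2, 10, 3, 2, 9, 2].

2488/151

Using pₖ = aₖpₖ₋₁ + pₖ₋₂, qₖ = aₖqₖ₋₁ + qₖ₋₂ (with p₋₁=1, p₋₂=0, q₋₁=0, q₋₂=1):
  k=0: a=16, p=16, q=1
  k=1: a=2, p=33, q=2
  k=2: a=10, p=346, q=21
  k=3: a=3, p=1071, q=65
  k=4: a=2, p=2488, q=151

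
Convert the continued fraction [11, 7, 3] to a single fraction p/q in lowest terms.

245/22

Fold from the inside: start with 3/1.
  7 + 1/3 = 22/3
  11 + 3/22 = 245/22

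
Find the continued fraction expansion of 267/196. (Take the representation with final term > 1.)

267 = 1·196 + 71
196 = 2·71 + 54
71 = 1·54 + 17
54 = 3·17 + 3
17 = 5·3 + 2
3 = 1·2 + 1
2 = 2·1 + 0  (stop)
So 267/196 = [1; 2, 1, 3, 5, 1, 2].

[1; 2, 1, 3, 5, 1, 2]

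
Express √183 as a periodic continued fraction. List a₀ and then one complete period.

a₀ = ⌊√183⌋ = 13.
With m₀=0, d₀=1 and mₖ₊₁ = dₖaₖ − mₖ, dₖ₊₁ = (n − mₖ₊₁²)/dₖ, aₖ₊₁ = ⌊(a₀+mₖ₊₁)/dₖ₊₁⌋:
  k=1: m=13, d=14, a=1
  k=2: m=1, d=13, a=1
  k=3: m=12, d=3, a=8
  k=4: m=12, d=13, a=1
  k=5: m=1, d=14, a=1
  k=6: m=13, d=1, a=26
d=1 and a=2a₀=26 at k=6, so the next step gives (m, d) = (13, 14) again — its k=1 value — and the period has length 6.

[13; 1, 1, 8, 1, 1, 26]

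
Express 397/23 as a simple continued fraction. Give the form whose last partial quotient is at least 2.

397 = 17·23 + 6
23 = 3·6 + 5
6 = 1·5 + 1
5 = 5·1 + 0  (stop)
So 397/23 = [17; 3, 1, 5].

[17; 3, 1, 5]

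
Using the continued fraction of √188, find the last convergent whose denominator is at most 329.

√188 = [13; 1, 2, 2, 6, 2, 2, 1, 26, …] (period length 8).
Convergents:
  p_0/q_0 = 13/1
  p_1/q_1 = 14/1
  p_2/q_2 = 41/3
  p_3/q_3 = 96/7
  p_4/q_4 = 617/45
  p_5/q_5 = 1330/97
  p_6/q_6 = 3277/239
  p_7/q_7 = 4607/336
q_6 = 239 ≤ 329 < 336 = q_7, so the answer is 3277/239.

3277/239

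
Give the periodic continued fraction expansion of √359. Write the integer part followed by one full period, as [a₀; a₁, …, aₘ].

[18; 1, 17, 1, 36]

a₀ = ⌊√359⌋ = 18.
With m₀=0, d₀=1 and mₖ₊₁ = dₖaₖ − mₖ, dₖ₊₁ = (n − mₖ₊₁²)/dₖ, aₖ₊₁ = ⌊(a₀+mₖ₊₁)/dₖ₊₁⌋:
  k=1: m=18, d=35, a=1
  k=2: m=17, d=2, a=17
  k=3: m=17, d=35, a=1
  k=4: m=18, d=1, a=36
d=1 and a=2a₀=36 at k=4, so the next step gives (m, d) = (18, 35) again — its k=1 value — and the period has length 4.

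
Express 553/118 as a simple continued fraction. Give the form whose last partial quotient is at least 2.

553 = 4×118 + 81
118 = 1×81 + 37
81 = 2×37 + 7
37 = 5×7 + 2
7 = 3×2 + 1
2 = 2×1 + 0  (stop)
So 553/118 = [4; 1, 2, 5, 3, 2].

[4; 1, 2, 5, 3, 2]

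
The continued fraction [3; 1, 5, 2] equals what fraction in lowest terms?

50/13

Fold from the inside: start with 2/1.
  5 + 1/2 = 11/2
  1 + 2/11 = 13/11
  3 + 11/13 = 50/13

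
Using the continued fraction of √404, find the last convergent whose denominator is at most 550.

8060/401

√404 = [20; 10, 40, …] (period length 2).
Convergents:
  p_0/q_0 = 20/1
  p_1/q_1 = 201/10
  p_2/q_2 = 8060/401
  p_3/q_3 = 80801/4020
q_2 = 401 ≤ 550 < 4020 = q_3, so the answer is 8060/401.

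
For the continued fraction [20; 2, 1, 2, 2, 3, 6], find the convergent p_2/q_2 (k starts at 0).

Using pₖ = aₖpₖ₋₁ + pₖ₋₂, qₖ = aₖqₖ₋₁ + qₖ₋₂ (with p₋₁=1, p₋₂=0, q₋₁=0, q₋₂=1):
  k=0: a=20, p=20, q=1
  k=1: a=2, p=41, q=2
  k=2: a=1, p=61, q=3

61/3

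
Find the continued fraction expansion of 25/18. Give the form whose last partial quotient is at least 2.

[1; 2, 1, 1, 3]

25 = 1*18 + 7
18 = 2*7 + 4
7 = 1*4 + 3
4 = 1*3 + 1
3 = 3*1 + 0  (stop)
So 25/18 = [1; 2, 1, 1, 3].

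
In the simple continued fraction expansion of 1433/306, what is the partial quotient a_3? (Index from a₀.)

6

1433 = 4·306 + 209   →  a_0 = 4
306 = 1·209 + 97   →  a_1 = 1
209 = 2·97 + 15   →  a_2 = 2
97 = 6·15 + 7   →  a_3 = 6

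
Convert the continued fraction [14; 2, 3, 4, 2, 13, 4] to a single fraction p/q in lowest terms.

Fold from the inside: start with 4/1.
  13 + 1/4 = 53/4
  2 + 4/53 = 110/53
  4 + 53/110 = 493/110
  3 + 110/493 = 1589/493
  2 + 493/1589 = 3671/1589
  14 + 1589/3671 = 52983/3671

52983/3671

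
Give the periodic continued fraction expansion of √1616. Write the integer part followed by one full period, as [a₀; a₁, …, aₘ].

a₀ = ⌊√1616⌋ = 40.

[40; 5, 80]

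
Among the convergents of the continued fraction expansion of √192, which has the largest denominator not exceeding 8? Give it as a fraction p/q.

√192 = [13; 1, 5, 1, 26, …] (period length 4).
Convergents:
  p_0/q_0 = 13/1
  p_1/q_1 = 14/1
  p_2/q_2 = 83/6
  p_3/q_3 = 97/7
  p_4/q_4 = 2605/188
q_3 = 7 ≤ 8 < 188 = q_4, so the answer is 97/7.

97/7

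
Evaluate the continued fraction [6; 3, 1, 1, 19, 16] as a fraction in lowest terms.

13820/2199

Fold from the inside: start with 16/1.
  19 + 1/16 = 305/16
  1 + 16/305 = 321/305
  1 + 305/321 = 626/321
  3 + 321/626 = 2199/626
  6 + 626/2199 = 13820/2199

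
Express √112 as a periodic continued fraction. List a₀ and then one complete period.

[10; 1, 1, 2, 1, 1, 20]

a₀ = ⌊√112⌋ = 10.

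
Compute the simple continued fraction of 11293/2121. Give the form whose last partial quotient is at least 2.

11293 = 5*2121 + 688
2121 = 3*688 + 57
688 = 12*57 + 4
57 = 14*4 + 1
4 = 4*1 + 0  (stop)
So 11293/2121 = [5; 3, 12, 14, 4].

[5; 3, 12, 14, 4]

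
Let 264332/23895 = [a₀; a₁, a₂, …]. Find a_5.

264332 = 11·23895 + 1487   →  a_0 = 11
23895 = 16·1487 + 103   →  a_1 = 16
1487 = 14·103 + 45   →  a_2 = 14
103 = 2·45 + 13   →  a_3 = 2
45 = 3·13 + 6   →  a_4 = 3
13 = 2·6 + 1   →  a_5 = 2

2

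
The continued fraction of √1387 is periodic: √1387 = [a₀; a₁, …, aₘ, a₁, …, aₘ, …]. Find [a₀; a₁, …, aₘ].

a₀ = ⌊√1387⌋ = 37.
With m₀=0, d₀=1 and mₖ₊₁ = dₖaₖ − mₖ, dₖ₊₁ = (n − mₖ₊₁²)/dₖ, aₖ₊₁ = ⌊(a₀+mₖ₊₁)/dₖ₊₁⌋:
  k=1: m=37, d=18, a=4
  k=2: m=35, d=9, a=8
  k=3: m=37, d=2, a=37
  k=4: m=37, d=9, a=8
  k=5: m=35, d=18, a=4
  k=6: m=37, d=1, a=74
d=1 and a=2a₀=74 at k=6, so the next step gives (m, d) = (37, 18) again — its k=1 value — and the period has length 6.

[37; 4, 8, 37, 8, 4, 74]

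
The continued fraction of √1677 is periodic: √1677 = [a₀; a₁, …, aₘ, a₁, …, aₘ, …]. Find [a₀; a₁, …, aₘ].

a₀ = ⌊√1677⌋ = 40.
With m₀=0, d₀=1 and mₖ₊₁ = dₖaₖ − mₖ, dₖ₊₁ = (n − mₖ₊₁²)/dₖ, aₖ₊₁ = ⌊(a₀+mₖ₊₁)/dₖ₊₁⌋:
  k=1: m=40, d=77, a=1
  k=2: m=37, d=4, a=19
  k=3: m=39, d=39, a=2
  k=4: m=39, d=4, a=19
  k=5: m=37, d=77, a=1
  k=6: m=40, d=1, a=80
d=1 and a=2a₀=80 at k=6, so the next step gives (m, d) = (40, 77) again — its k=1 value — and the period has length 6.

[40; 1, 19, 2, 19, 1, 80]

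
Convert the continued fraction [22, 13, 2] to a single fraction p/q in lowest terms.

596/27

Fold from the inside: start with 2/1.
  13 + 1/2 = 27/2
  22 + 2/27 = 596/27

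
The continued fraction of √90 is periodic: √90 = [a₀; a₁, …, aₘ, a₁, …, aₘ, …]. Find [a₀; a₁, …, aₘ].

a₀ = ⌊√90⌋ = 9.
With m₀=0, d₀=1 and mₖ₊₁ = dₖaₖ − mₖ, dₖ₊₁ = (n − mₖ₊₁²)/dₖ, aₖ₊₁ = ⌊(a₀+mₖ₊₁)/dₖ₊₁⌋:
  k=1: m=9, d=9, a=2
  k=2: m=9, d=1, a=18
d=1 and a=2a₀=18 at k=2, so the next step gives (m, d) = (9, 9) again — its k=1 value — and the period has length 2.

[9; 2, 18]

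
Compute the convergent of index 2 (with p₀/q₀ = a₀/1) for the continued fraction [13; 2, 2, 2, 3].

Using pₖ = aₖpₖ₋₁ + pₖ₋₂, qₖ = aₖqₖ₋₁ + qₖ₋₂ (with p₋₁=1, p₋₂=0, q₋₁=0, q₋₂=1):
  k=0: a=13, p=13, q=1
  k=1: a=2, p=27, q=2
  k=2: a=2, p=67, q=5

67/5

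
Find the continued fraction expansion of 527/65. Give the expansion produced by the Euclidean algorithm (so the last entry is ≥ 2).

527 = 8·65 + 7
65 = 9·7 + 2
7 = 3·2 + 1
2 = 2·1 + 0  (stop)
So 527/65 = [8; 9, 3, 2].

[8; 9, 3, 2]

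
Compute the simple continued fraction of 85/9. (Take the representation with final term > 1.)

[9; 2, 4]

85 = 9·9 + 4
9 = 2·4 + 1
4 = 4·1 + 0  (stop)
So 85/9 = [9; 2, 4].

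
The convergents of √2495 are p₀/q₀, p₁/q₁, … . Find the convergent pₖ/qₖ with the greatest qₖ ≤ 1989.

98851/1979

√2495 = [49; 1, 18, 1, 98, …] (period length 4).
Convergents:
  p_0/q_0 = 49/1
  p_1/q_1 = 50/1
  p_2/q_2 = 949/19
  p_3/q_3 = 999/20
  p_4/q_4 = 98851/1979
  p_5/q_5 = 99850/1999
q_4 = 1979 ≤ 1989 < 1999 = q_5, so the answer is 98851/1979.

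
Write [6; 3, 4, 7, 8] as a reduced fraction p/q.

Fold from the inside: start with 8/1.
  7 + 1/8 = 57/8
  4 + 8/57 = 236/57
  3 + 57/236 = 765/236
  6 + 236/765 = 4826/765

4826/765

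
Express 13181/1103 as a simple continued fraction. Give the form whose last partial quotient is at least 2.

[11; 1, 19, 18, 3]

13181 = 11×1103 + 1048
1103 = 1×1048 + 55
1048 = 19×55 + 3
55 = 18×3 + 1
3 = 3×1 + 0  (stop)
So 13181/1103 = [11; 1, 19, 18, 3].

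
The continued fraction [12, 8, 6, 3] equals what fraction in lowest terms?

1879/155

Fold from the inside: start with 3/1.
  6 + 1/3 = 19/3
  8 + 3/19 = 155/19
  12 + 19/155 = 1879/155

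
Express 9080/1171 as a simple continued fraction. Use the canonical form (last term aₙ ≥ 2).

[7; 1, 3, 15, 6, 3]

9080 = 7×1171 + 883
1171 = 1×883 + 288
883 = 3×288 + 19
288 = 15×19 + 3
19 = 6×3 + 1
3 = 3×1 + 0  (stop)
So 9080/1171 = [7; 1, 3, 15, 6, 3].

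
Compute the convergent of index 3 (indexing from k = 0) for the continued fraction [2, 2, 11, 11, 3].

Using pₖ = aₖpₖ₋₁ + pₖ₋₂, qₖ = aₖqₖ₋₁ + qₖ₋₂ (with p₋₁=1, p₋₂=0, q₋₁=0, q₋₂=1):
  k=0: a=2, p=2, q=1
  k=1: a=2, p=5, q=2
  k=2: a=11, p=57, q=23
  k=3: a=11, p=632, q=255

632/255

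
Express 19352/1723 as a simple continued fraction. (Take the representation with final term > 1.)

19352 = 11·1723 + 399
1723 = 4·399 + 127
399 = 3·127 + 18
127 = 7·18 + 1
18 = 18·1 + 0  (stop)
So 19352/1723 = [11; 4, 3, 7, 18].

[11; 4, 3, 7, 18]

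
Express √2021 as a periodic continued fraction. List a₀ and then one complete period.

[44; 1, 21, 2, 21, 1, 88]

a₀ = ⌊√2021⌋ = 44.
With m₀=0, d₀=1 and mₖ₊₁ = dₖaₖ − mₖ, dₖ₊₁ = (n − mₖ₊₁²)/dₖ, aₖ₊₁ = ⌊(a₀+mₖ₊₁)/dₖ₊₁⌋:
  k=1: m=44, d=85, a=1
  k=2: m=41, d=4, a=21
  k=3: m=43, d=43, a=2
  k=4: m=43, d=4, a=21
  k=5: m=41, d=85, a=1
  k=6: m=44, d=1, a=88
d=1 and a=2a₀=88 at k=6, so the next step gives (m, d) = (44, 85) again — its k=1 value — and the period has length 6.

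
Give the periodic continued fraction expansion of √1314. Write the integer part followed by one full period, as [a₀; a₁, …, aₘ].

[36; 4, 72]

a₀ = ⌊√1314⌋ = 36.
With m₀=0, d₀=1 and mₖ₊₁ = dₖaₖ − mₖ, dₖ₊₁ = (n − mₖ₊₁²)/dₖ, aₖ₊₁ = ⌊(a₀+mₖ₊₁)/dₖ₊₁⌋:
  k=1: m=36, d=18, a=4
  k=2: m=36, d=1, a=72
d=1 and a=2a₀=72 at k=2, so the next step gives (m, d) = (36, 18) again — its k=1 value — and the period has length 2.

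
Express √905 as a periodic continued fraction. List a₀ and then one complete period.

a₀ = ⌊√905⌋ = 30.
With m₀=0, d₀=1 and mₖ₊₁ = dₖaₖ − mₖ, dₖ₊₁ = (n − mₖ₊₁²)/dₖ, aₖ₊₁ = ⌊(a₀+mₖ₊₁)/dₖ₊₁⌋:
  k=1: m=30, d=5, a=12
  k=2: m=30, d=1, a=60
d=1 and a=2a₀=60 at k=2, so the next step gives (m, d) = (30, 5) again — its k=1 value — and the period has length 2.

[30; 12, 60]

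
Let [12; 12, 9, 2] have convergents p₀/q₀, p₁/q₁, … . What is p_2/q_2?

1317/109

Using pₖ = aₖpₖ₋₁ + pₖ₋₂, qₖ = aₖqₖ₋₁ + qₖ₋₂ (with p₋₁=1, p₋₂=0, q₋₁=0, q₋₂=1):
  k=0: a=12, p=12, q=1
  k=1: a=12, p=145, q=12
  k=2: a=9, p=1317, q=109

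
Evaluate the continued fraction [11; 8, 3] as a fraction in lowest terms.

Using pₖ = aₖpₖ₋₁ + pₖ₋₂ and qₖ = aₖqₖ₋₁ + qₖ₋₂:
  k=0: a=11, p=11, q=1
  k=1: a=8, p=89, q=8
  k=2: a=3, p=278, q=25

278/25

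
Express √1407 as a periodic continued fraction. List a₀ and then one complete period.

a₀ = ⌊√1407⌋ = 37.
With m₀=0, d₀=1 and mₖ₊₁ = dₖaₖ − mₖ, dₖ₊₁ = (n − mₖ₊₁²)/dₖ, aₖ₊₁ = ⌊(a₀+mₖ₊₁)/dₖ₊₁⌋:
  k=1: m=37, d=38, a=1
  k=2: m=1, d=37, a=1
  k=3: m=36, d=3, a=24
  k=4: m=36, d=37, a=1
  k=5: m=1, d=38, a=1
  k=6: m=37, d=1, a=74
d=1 and a=2a₀=74 at k=6, so the next step gives (m, d) = (37, 38) again — its k=1 value — and the period has length 6.

[37; 1, 1, 24, 1, 1, 74]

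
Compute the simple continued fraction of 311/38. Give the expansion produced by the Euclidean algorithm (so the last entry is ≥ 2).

[8; 5, 2, 3]

311 = 8·38 + 7
38 = 5·7 + 3
7 = 2·3 + 1
3 = 3·1 + 0  (stop)
So 311/38 = [8; 5, 2, 3].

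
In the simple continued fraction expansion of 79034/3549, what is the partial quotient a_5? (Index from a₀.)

10

79034 = 22·3549 + 956   →  a_0 = 22
3549 = 3·956 + 681   →  a_1 = 3
956 = 1·681 + 275   →  a_2 = 1
681 = 2·275 + 131   →  a_3 = 2
275 = 2·131 + 13   →  a_4 = 2
131 = 10·13 + 1   →  a_5 = 10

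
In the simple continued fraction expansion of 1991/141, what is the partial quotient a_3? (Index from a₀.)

1991 = 14·141 + 17   →  a_0 = 14
141 = 8·17 + 5   →  a_1 = 8
17 = 3·5 + 2   →  a_2 = 3
5 = 2·2 + 1   →  a_3 = 2

2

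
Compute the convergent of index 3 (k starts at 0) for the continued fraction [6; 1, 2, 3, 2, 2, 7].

67/10

Using pₖ = aₖpₖ₋₁ + pₖ₋₂, qₖ = aₖqₖ₋₁ + qₖ₋₂ (with p₋₁=1, p₋₂=0, q₋₁=0, q₋₂=1):
  k=0: a=6, p=6, q=1
  k=1: a=1, p=7, q=1
  k=2: a=2, p=20, q=3
  k=3: a=3, p=67, q=10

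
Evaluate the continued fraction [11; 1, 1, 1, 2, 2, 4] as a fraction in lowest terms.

Using pₖ = aₖpₖ₋₁ + pₖ₋₂ and qₖ = aₖqₖ₋₁ + qₖ₋₂:
  k=0: a=11, p=11, q=1
  k=1: a=1, p=12, q=1
  k=2: a=1, p=23, q=2
  k=3: a=1, p=35, q=3
  k=4: a=2, p=93, q=8
  k=5: a=2, p=221, q=19
  k=6: a=4, p=977, q=84

977/84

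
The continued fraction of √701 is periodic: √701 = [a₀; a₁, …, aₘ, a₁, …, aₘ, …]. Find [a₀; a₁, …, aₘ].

a₀ = ⌊√701⌋ = 26.

[26; 2, 10, 10, 2, 52]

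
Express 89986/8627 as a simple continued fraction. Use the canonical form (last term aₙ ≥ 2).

89986 = 10*8627 + 3716
8627 = 2*3716 + 1195
3716 = 3*1195 + 131
1195 = 9*131 + 16
131 = 8*16 + 3
16 = 5*3 + 1
3 = 3*1 + 0  (stop)
So 89986/8627 = [10; 2, 3, 9, 8, 5, 3].

[10; 2, 3, 9, 8, 5, 3]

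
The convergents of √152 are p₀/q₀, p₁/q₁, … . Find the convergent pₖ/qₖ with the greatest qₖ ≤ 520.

√152 = [12; 3, 24, …] (period length 2).
Convergents:
  p_0/q_0 = 12/1
  p_1/q_1 = 37/3
  p_2/q_2 = 900/73
  p_3/q_3 = 2737/222
  p_4/q_4 = 66588/5401
q_3 = 222 ≤ 520 < 5401 = q_4, so the answer is 2737/222.

2737/222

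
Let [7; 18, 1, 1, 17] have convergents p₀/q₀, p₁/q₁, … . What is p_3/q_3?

Using pₖ = aₖpₖ₋₁ + pₖ₋₂, qₖ = aₖqₖ₋₁ + qₖ₋₂ (with p₋₁=1, p₋₂=0, q₋₁=0, q₋₂=1):
  k=0: a=7, p=7, q=1
  k=1: a=18, p=127, q=18
  k=2: a=1, p=134, q=19
  k=3: a=1, p=261, q=37

261/37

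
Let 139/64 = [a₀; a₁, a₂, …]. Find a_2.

139 = 2·64 + 11   →  a_0 = 2
64 = 5·11 + 9   →  a_1 = 5
11 = 1·9 + 2   →  a_2 = 1

1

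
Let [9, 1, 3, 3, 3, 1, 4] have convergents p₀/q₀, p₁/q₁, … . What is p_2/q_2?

Using pₖ = aₖpₖ₋₁ + pₖ₋₂, qₖ = aₖqₖ₋₁ + qₖ₋₂ (with p₋₁=1, p₋₂=0, q₋₁=0, q₋₂=1):
  k=0: a=9, p=9, q=1
  k=1: a=1, p=10, q=1
  k=2: a=3, p=39, q=4

39/4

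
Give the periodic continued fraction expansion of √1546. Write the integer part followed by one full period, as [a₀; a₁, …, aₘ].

a₀ = ⌊√1546⌋ = 39.
With m₀=0, d₀=1 and mₖ₊₁ = dₖaₖ − mₖ, dₖ₊₁ = (n − mₖ₊₁²)/dₖ, aₖ₊₁ = ⌊(a₀+mₖ₊₁)/dₖ₊₁⌋:
  k=1: m=39, d=25, a=3
  k=2: m=36, d=10, a=7
  k=3: m=34, d=39, a=1
  k=4: m=5, d=39, a=1
  k=5: m=34, d=10, a=7
  k=6: m=36, d=25, a=3
  k=7: m=39, d=1, a=78
d=1 and a=2a₀=78 at k=7, so the next step gives (m, d) = (39, 25) again — its k=1 value — and the period has length 7.

[39; 3, 7, 1, 1, 7, 3, 78]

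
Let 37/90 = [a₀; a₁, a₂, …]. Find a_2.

2

37 = 0·90 + 37   →  a_0 = 0
90 = 2·37 + 16   →  a_1 = 2
37 = 2·16 + 5   →  a_2 = 2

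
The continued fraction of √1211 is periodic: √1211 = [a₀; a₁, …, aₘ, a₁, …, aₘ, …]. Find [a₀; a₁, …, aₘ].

[34; 1, 3, 1, 68]

a₀ = ⌊√1211⌋ = 34.
With m₀=0, d₀=1 and mₖ₊₁ = dₖaₖ − mₖ, dₖ₊₁ = (n − mₖ₊₁²)/dₖ, aₖ₊₁ = ⌊(a₀+mₖ₊₁)/dₖ₊₁⌋:
  k=1: m=34, d=55, a=1
  k=2: m=21, d=14, a=3
  k=3: m=21, d=55, a=1
  k=4: m=34, d=1, a=68
d=1 and a=2a₀=68 at k=4, so the next step gives (m, d) = (34, 55) again — its k=1 value — and the period has length 4.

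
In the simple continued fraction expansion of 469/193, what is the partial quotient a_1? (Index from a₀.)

2

469 = 2·193 + 83   →  a_0 = 2
193 = 2·83 + 27   →  a_1 = 2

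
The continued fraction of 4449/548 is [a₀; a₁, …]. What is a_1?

8

4449 = 8·548 + 65   →  a_0 = 8
548 = 8·65 + 28   →  a_1 = 8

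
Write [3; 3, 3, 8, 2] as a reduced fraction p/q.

581/176

Fold from the inside: start with 2/1.
  8 + 1/2 = 17/2
  3 + 2/17 = 53/17
  3 + 17/53 = 176/53
  3 + 53/176 = 581/176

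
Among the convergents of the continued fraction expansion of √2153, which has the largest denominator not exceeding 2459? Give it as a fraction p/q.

√2153 = [46; 2, 2, 92, …] (period length 3).
Convergents:
  p_0/q_0 = 46/1
  p_1/q_1 = 93/2
  p_2/q_2 = 232/5
  p_3/q_3 = 21437/462
  p_4/q_4 = 43106/929
  p_5/q_5 = 107649/2320
  p_6/q_6 = 9946814/214369
q_5 = 2320 ≤ 2459 < 214369 = q_6, so the answer is 107649/2320.

107649/2320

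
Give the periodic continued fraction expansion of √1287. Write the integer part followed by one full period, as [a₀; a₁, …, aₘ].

[35; 1, 6, 1, 70]

a₀ = ⌊√1287⌋ = 35.
With m₀=0, d₀=1 and mₖ₊₁ = dₖaₖ − mₖ, dₖ₊₁ = (n − mₖ₊₁²)/dₖ, aₖ₊₁ = ⌊(a₀+mₖ₊₁)/dₖ₊₁⌋:
  k=1: m=35, d=62, a=1
  k=2: m=27, d=9, a=6
  k=3: m=27, d=62, a=1
  k=4: m=35, d=1, a=70
d=1 and a=2a₀=70 at k=4, so the next step gives (m, d) = (35, 62) again — its k=1 value — and the period has length 4.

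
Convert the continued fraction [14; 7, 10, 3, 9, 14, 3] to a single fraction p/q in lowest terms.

1256462/88853

Fold from the inside: start with 3/1.
  14 + 1/3 = 43/3
  9 + 3/43 = 390/43
  3 + 43/390 = 1213/390
  10 + 390/1213 = 12520/1213
  7 + 1213/12520 = 88853/12520
  14 + 12520/88853 = 1256462/88853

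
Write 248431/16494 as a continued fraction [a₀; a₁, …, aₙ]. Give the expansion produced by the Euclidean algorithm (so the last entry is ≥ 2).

248431 = 15*16494 + 1021
16494 = 16*1021 + 158
1021 = 6*158 + 73
158 = 2*73 + 12
73 = 6*12 + 1
12 = 12*1 + 0  (stop)
So 248431/16494 = [15; 16, 6, 2, 6, 12].

[15; 16, 6, 2, 6, 12]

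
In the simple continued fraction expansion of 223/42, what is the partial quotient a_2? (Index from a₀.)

4

223 = 5·42 + 13   →  a_0 = 5
42 = 3·13 + 3   →  a_1 = 3
13 = 4·3 + 1   →  a_2 = 4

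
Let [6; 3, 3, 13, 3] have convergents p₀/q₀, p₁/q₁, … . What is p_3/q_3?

838/133

Using pₖ = aₖpₖ₋₁ + pₖ₋₂, qₖ = aₖqₖ₋₁ + qₖ₋₂ (with p₋₁=1, p₋₂=0, q₋₁=0, q₋₂=1):
  k=0: a=6, p=6, q=1
  k=1: a=3, p=19, q=3
  k=2: a=3, p=63, q=10
  k=3: a=13, p=838, q=133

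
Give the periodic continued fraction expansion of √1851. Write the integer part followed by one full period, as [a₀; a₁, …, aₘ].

a₀ = ⌊√1851⌋ = 43.

[43; 43, 86]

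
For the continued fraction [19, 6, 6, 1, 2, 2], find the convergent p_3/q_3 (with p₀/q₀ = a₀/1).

Using pₖ = aₖpₖ₋₁ + pₖ₋₂, qₖ = aₖqₖ₋₁ + qₖ₋₂ (with p₋₁=1, p₋₂=0, q₋₁=0, q₋₂=1):
  k=0: a=19, p=19, q=1
  k=1: a=6, p=115, q=6
  k=2: a=6, p=709, q=37
  k=3: a=1, p=824, q=43

824/43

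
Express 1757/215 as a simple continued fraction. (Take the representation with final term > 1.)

[8; 5, 1, 4, 3, 2]

1757 = 8·215 + 37
215 = 5·37 + 30
37 = 1·30 + 7
30 = 4·7 + 2
7 = 3·2 + 1
2 = 2·1 + 0  (stop)
So 1757/215 = [8; 5, 1, 4, 3, 2].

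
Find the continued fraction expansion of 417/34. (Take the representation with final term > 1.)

417 = 12×34 + 9
34 = 3×9 + 7
9 = 1×7 + 2
7 = 3×2 + 1
2 = 2×1 + 0  (stop)
So 417/34 = [12; 3, 1, 3, 2].

[12; 3, 1, 3, 2]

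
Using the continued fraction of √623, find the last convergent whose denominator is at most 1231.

30551/1224

√623 = [24; 1, 23, 1, 48, …] (period length 4).
Convergents:
  p_0/q_0 = 24/1
  p_1/q_1 = 25/1
  p_2/q_2 = 599/24
  p_3/q_3 = 624/25
  p_4/q_4 = 30551/1224
  p_5/q_5 = 31175/1249
q_4 = 1224 ≤ 1231 < 1249 = q_5, so the answer is 30551/1224.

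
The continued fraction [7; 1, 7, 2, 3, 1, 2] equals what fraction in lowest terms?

1663/211

Fold from the inside: start with 2/1.
  1 + 1/2 = 3/2
  3 + 2/3 = 11/3
  2 + 3/11 = 25/11
  7 + 11/25 = 186/25
  1 + 25/186 = 211/186
  7 + 186/211 = 1663/211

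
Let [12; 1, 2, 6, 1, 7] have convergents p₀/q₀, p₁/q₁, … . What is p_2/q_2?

Using pₖ = aₖpₖ₋₁ + pₖ₋₂, qₖ = aₖqₖ₋₁ + qₖ₋₂ (with p₋₁=1, p₋₂=0, q₋₁=0, q₋₂=1):
  k=0: a=12, p=12, q=1
  k=1: a=1, p=13, q=1
  k=2: a=2, p=38, q=3

38/3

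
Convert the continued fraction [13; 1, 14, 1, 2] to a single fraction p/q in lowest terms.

655/47

Fold from the inside: start with 2/1.
  1 + 1/2 = 3/2
  14 + 2/3 = 44/3
  1 + 3/44 = 47/44
  13 + 44/47 = 655/47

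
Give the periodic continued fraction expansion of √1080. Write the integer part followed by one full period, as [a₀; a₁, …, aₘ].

a₀ = ⌊√1080⌋ = 32.
With m₀=0, d₀=1 and mₖ₊₁ = dₖaₖ − mₖ, dₖ₊₁ = (n − mₖ₊₁²)/dₖ, aₖ₊₁ = ⌊(a₀+mₖ₊₁)/dₖ₊₁⌋:
  k=1: m=32, d=56, a=1
  k=2: m=24, d=9, a=6
  k=3: m=30, d=20, a=3
  k=4: m=30, d=9, a=6
  k=5: m=24, d=56, a=1
  k=6: m=32, d=1, a=64
d=1 and a=2a₀=64 at k=6, so the next step gives (m, d) = (32, 56) again — its k=1 value — and the period has length 6.

[32; 1, 6, 3, 6, 1, 64]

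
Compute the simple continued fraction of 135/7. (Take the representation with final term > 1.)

[19; 3, 2]

135 = 19·7 + 2
7 = 3·2 + 1
2 = 2·1 + 0  (stop)
So 135/7 = [19; 3, 2].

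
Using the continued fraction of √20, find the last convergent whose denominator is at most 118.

√20 = [4; 2, 8, …] (period length 2).
Convergents:
  p_0/q_0 = 4/1
  p_1/q_1 = 9/2
  p_2/q_2 = 76/17
  p_3/q_3 = 161/36
  p_4/q_4 = 1364/305
q_3 = 36 ≤ 118 < 305 = q_4, so the answer is 161/36.

161/36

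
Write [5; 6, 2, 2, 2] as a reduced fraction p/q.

397/77

Using pₖ = aₖpₖ₋₁ + pₖ₋₂ and qₖ = aₖqₖ₋₁ + qₖ₋₂:
  k=0: a=5, p=5, q=1
  k=1: a=6, p=31, q=6
  k=2: a=2, p=67, q=13
  k=3: a=2, p=165, q=32
  k=4: a=2, p=397, q=77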